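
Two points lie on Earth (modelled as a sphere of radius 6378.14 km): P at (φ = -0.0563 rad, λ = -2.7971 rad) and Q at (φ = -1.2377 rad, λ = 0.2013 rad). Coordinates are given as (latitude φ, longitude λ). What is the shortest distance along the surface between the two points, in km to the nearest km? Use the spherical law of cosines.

Let φ₁ = -0.0563 rad, φ₂ = -1.2377 rad, and Δλ = 2.9984 rad.
cos c = sin φ₁ sin φ₂ + cos φ₁ cos φ₂ cos Δλ = (-0.0563)(-0.9450) + (0.9984)(0.3270)(-0.9898) = -0.26993,
so c = arccos(-0.26993) = 1.84412 rad.
Distance = R·c = 6378.14 × 1.8441 ≈ 11762 km.

11762 km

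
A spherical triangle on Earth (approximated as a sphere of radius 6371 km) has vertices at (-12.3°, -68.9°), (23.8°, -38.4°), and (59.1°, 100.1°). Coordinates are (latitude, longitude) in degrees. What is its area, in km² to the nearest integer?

22419656 km²

Side lengths (central angles): a = 1.5764, b = 2.3122, c = 0.8172 rad; semiperimeter s = 2.3529.
By l'Huilier's theorem, tan(E/4) = √[tan(s/2) tan((s−a)/2) tan((s−b)/2) tan((s−c)/2)], giving spherical excess E = 0.5523 rad.
Area = E·R² = 0.5523 × (6371)² ≈ 22419656 km².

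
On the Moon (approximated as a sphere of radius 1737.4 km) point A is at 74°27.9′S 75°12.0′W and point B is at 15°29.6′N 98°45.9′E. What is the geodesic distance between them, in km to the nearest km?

3667 km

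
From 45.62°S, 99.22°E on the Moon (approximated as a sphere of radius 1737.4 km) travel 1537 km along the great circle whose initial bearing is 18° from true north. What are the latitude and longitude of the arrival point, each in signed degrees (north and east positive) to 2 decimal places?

3.55°, 113.08°

Angular distance δ = d/R = 1537/1737.4 = 0.88466 rad; initial bearing θ = 0.3142 rad.
sin φ₂ = sin φ₁ cos δ + cos φ₁ sin δ cos θ = (-0.7147)(0.6336) + (0.6994)(0.7737)(0.9511) = 0.0618, so φ₂ = 3.55°.
Δλ = atan2(sin θ sin δ cos φ₁, cos δ − sin φ₁ sin φ₂) = atan2(0.1672, 0.6778) = 13.860°.
λ₂ = 99.220° + 13.860° = 113.08°.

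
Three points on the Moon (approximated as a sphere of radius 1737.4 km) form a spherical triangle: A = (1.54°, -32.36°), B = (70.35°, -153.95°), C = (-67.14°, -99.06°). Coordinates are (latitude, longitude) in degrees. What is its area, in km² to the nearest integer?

Side lengths (central angles): a = 2.4860, b = 1.4416, c = 1.7222 rad; semiperimeter s = 2.8249.
By l'Huilier's theorem, tan(E/4) = √[tan(s/2) tan((s−a)/2) tan((s−b)/2) tan((s−c)/2)], giving spherical excess E = 2.5447 rad.
Area = E·R² = 2.5447 × (1737.4)² ≈ 7681184 km².

7681184 km²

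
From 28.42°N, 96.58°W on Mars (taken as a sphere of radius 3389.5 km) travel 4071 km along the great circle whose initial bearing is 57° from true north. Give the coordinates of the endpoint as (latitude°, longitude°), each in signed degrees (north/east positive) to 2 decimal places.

38.22°, -12.14°

Angular distance δ = d/R = 4071/3389.5 = 1.20106 rad; initial bearing θ = 0.9948 rad.
sin φ₂ = sin φ₁ cos δ + cos φ₁ sin δ cos θ = (0.4759)(0.3614) + (0.8795)(0.9324)(0.5446) = 0.6186, so φ₂ = 38.22°.
Δλ = atan2(sin θ sin δ cos φ₁, cos δ − sin φ₁ sin φ₂) = atan2(0.6878, 0.0669) = 84.440°.
λ₂ = -96.580° + 84.440° = -12.14°.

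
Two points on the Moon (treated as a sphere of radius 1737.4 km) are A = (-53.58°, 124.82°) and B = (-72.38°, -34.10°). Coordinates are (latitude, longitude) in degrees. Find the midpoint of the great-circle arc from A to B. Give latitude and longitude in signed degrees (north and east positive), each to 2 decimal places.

Central angle δ = 0.9282 rad. Interpolating on the sphere with fraction f = 0.5:
P = [sin((1−f)δ)·A + sin(fδ)·B] / sin δ = 0.5591·A + 0.5591·B in Cartesian coordinates,
giving P = (-0.0494, 0.1776, -0.9829), i.e. latitude -79.38°, longitude 105.54°.

-79.38°, 105.54°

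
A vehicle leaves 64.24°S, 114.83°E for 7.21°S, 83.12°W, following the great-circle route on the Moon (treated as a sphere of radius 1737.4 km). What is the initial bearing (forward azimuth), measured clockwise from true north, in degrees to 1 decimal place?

Δλ = 162.050° = 2.8283 rad.
y = sin Δλ · cos φ₂ = (0.3082)(0.9921) = 0.3058
x = cos φ₁ sin φ₂ − sin φ₁ cos φ₂ cos Δλ = (0.4346)(-0.1255) − (-0.9006)(0.9921)(-0.9513) = -0.9046
θ = atan2(y, x) = 161.32°, so the bearing is 161.3°.

161.3°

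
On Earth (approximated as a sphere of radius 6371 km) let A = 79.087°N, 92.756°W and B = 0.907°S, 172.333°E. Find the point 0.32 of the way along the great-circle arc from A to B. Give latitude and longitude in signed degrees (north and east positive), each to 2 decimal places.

59.67°, -168.32°

Central angle δ = 1.6026 rad. Interpolating on the sphere with fraction f = 0.32:
P = [sin((1−f)δ)·A + sin(fδ)·B] / sin δ = 0.8870·A + 0.4909·B in Cartesian coordinates,
giving P = (-0.4945, -0.1022, 0.8631), i.e. latitude 59.67°, longitude -168.32°.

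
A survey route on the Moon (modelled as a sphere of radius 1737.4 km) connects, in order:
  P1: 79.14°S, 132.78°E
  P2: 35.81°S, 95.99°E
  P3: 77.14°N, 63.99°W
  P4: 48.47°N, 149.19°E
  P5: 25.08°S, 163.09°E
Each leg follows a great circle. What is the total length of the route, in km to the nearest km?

9425 km

Leg P1→P2: central angle 0.7996 rad, distance 1389.3 km.
Leg P2→P3: central angle 2.4039 rad, distance 4176.5 km.
Leg P3→P4: central angle 0.9194 rad, distance 1597.3 km.
Leg P4→P5: central angle 1.3020 rad, distance 2262.1 km.
Total: 1389.3 + 4176.5 + 1597.3 + 2262.1 ≈ 9425 km.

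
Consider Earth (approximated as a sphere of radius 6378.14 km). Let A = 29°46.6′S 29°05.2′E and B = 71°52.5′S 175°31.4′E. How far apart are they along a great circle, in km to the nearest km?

8427 km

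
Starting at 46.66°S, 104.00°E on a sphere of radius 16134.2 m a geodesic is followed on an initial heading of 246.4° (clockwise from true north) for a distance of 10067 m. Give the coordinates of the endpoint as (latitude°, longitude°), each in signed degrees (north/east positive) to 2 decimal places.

-48.66°, 49.85°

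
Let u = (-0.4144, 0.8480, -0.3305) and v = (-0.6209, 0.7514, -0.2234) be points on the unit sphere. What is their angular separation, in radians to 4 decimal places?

0.2525 rad

u·v = 0.9683; |u| = 1.0000, |v| = 1.0000.
cos θ = (u·v)/(|u||v|) = 0.9683, so θ = 0.2525 rad.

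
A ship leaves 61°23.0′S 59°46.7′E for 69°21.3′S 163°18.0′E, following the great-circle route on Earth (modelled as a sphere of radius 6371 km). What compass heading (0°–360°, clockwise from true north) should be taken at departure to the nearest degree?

147°

With φ₁ = -1.0713, φ₂ = -1.2105, Δλ = 1.8068 rad, the forward-azimuth formula gives
θ = atan2( sin Δλ cos φ₂ , cos φ₁ sin φ₂ − sin φ₁ cos φ₂ cos Δλ ) = atan2(0.3428, -0.5206) = 146.63°.
So the initial bearing is 147°.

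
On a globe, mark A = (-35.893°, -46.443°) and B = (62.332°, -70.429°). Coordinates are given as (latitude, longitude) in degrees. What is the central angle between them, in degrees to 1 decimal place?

In radians: φ₁ = -0.6265, φ₂ = 1.0879, Δλ = -23.986° = -0.4186 rad.
cos c = sin φ₁ sin φ₂ + cos φ₁ cos φ₂ cos Δλ = (-0.5863)(0.8857) + (0.8101)(0.4643)(0.9136) = -0.17555,
so c = arccos(-0.17555) = 1.74726 rad.
So the angular separation is 100.1°.

100.1°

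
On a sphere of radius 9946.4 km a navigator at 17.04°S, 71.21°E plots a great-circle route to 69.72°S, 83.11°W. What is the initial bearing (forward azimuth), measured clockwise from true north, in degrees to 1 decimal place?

Δλ = -154.320° = -2.6934 rad.
y = sin Δλ · cos φ₂ = (-0.4333)(0.3466) = -0.1502
x = cos φ₁ sin φ₂ − sin φ₁ cos φ₂ cos Δλ = (0.9561)(-0.9380) − (-0.2930)(0.3466)(-0.9012) = -0.9884
θ = atan2(y, x) = -171.36°; adding 360° gives 188.6°.

188.6°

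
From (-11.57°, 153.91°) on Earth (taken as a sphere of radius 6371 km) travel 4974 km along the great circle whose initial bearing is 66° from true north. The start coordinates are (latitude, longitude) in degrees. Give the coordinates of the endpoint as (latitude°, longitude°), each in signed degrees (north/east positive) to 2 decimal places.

Angular distance δ = d/R = 4974/6371 = 0.78073 rad; initial bearing θ = 1.1519 rad.
sin φ₂ = sin φ₁ cos δ + cos φ₁ sin δ cos θ = (-0.2006)(0.7104) + (0.9797)(0.7038)(0.4067) = 0.1380, so φ₂ = 7.93°.
Δλ = atan2(sin θ sin δ cos φ₁, cos δ − sin φ₁ sin φ₂) = atan2(0.6299, 0.7381) = 40.478°.
λ₂ = 153.910° + 40.478° = 194.39° → -165.61° after wrapping to (−180°, 180°].

7.93°, -165.61°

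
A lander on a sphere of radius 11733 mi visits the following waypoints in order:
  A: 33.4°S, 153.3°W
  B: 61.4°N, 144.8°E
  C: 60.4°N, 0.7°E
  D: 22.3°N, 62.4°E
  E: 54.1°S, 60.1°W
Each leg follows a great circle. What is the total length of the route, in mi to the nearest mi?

70841 mi

Leg A→B: central angle 1.8703 rad, distance 21944.6 mi.
Leg B→C: central angle 0.9620 rad, distance 11287.3 mi.
Leg C→D: central angle 0.9925 rad, distance 11645.1 mi.
Leg D→E: central angle 2.2129 rad, distance 25963.8 mi.
Total: 21944.6 + 11287.3 + 11645.1 + 25963.8 ≈ 70841 mi.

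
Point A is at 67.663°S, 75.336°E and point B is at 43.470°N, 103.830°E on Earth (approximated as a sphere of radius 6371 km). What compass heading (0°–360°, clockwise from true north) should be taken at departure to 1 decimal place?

22.1°

With φ₁ = -1.1809, φ₂ = 0.7587, Δλ = 0.4973 rad, the forward-azimuth formula gives
θ = atan2( sin Δλ cos φ₂ , cos φ₁ sin φ₂ − sin φ₁ cos φ₂ cos Δλ ) = atan2(0.3462, 0.8514) = 22.13°.
So the initial bearing is 22.1°.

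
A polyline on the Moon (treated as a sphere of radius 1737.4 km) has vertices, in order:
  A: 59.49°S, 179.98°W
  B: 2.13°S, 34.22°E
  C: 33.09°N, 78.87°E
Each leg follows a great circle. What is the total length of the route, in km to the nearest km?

5085 km

Leg A→B: central angle 1.9688 rad, distance 3420.6 km.
Leg B→C: central angle 0.9578 rad, distance 1664.1 km.
Total: 3420.6 + 1664.1 ≈ 5085 km.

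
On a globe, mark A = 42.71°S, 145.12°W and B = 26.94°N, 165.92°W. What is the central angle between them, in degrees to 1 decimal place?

72.2°

In radians: φ₁ = -0.7454, φ₂ = 0.4702, Δλ = -20.800° = -0.3630 rad.
cos c = sin φ₁ sin φ₂ + cos φ₁ cos φ₂ cos Δλ = (-0.6783)(0.4531) + (0.7348)(0.8915)(0.9348) = 0.30506,
so c = arccos(0.30506) = 1.26079 rad.
So the angular separation is 72.2°.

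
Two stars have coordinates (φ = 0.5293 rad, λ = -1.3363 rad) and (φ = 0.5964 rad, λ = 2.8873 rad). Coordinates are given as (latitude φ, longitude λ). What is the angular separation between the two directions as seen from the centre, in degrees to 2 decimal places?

92.97°

In radians: φ₁ = 0.5293, φ₂ = 0.5964, Δλ = -118.006° = -2.0596 rad.
Haversine: a = sin²(Δφ/2) + cos φ₁ cos φ₂ sin²(Δλ/2) = 0.0011 + (0.8632)(0.8274)(0.7348) = 0.52587.
Central angle c = 2·arcsin(√a) = 1.62255 rad.
So the angular separation is 92.97°.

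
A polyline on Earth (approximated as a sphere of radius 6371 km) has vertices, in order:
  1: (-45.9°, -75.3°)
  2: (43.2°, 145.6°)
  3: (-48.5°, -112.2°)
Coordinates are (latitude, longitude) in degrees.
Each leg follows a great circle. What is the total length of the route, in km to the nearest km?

Leg 1→2: central angle 2.6363 rad, distance 16795.9 km.
Leg 2→3: central angle 2.2329 rad, distance 14225.8 km.
Total: 16795.9 + 14225.8 ≈ 31022 km.

31022 km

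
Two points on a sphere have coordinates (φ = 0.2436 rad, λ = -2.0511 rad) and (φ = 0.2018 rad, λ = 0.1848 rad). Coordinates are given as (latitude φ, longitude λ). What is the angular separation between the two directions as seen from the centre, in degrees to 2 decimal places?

122.58°

With latitudes φ₁ = 13.957°, φ₂ = 11.562° and longitude difference Δλ = 128.108°:
Haversine: a = sin²(Δφ/2) + cos φ₁ cos φ₂ sin²(Δλ/2) = 0.0004 + (0.9705)(0.9797)(0.8086) = 0.76921.
Central angle c = 2·arcsin(√a) = 2.13936 rad.
So the angular separation is 122.58°.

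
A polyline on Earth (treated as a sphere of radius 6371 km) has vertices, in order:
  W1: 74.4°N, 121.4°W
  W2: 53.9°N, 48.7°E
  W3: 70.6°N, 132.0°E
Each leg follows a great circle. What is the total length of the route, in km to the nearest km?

Leg W1→W2: central angle 0.8993 rad, distance 5729.6 km.
Leg W2→W3: central angle 0.6682 rad, distance 4257.0 km.
Total: 5729.6 + 4257.0 ≈ 9987 km.

9987 km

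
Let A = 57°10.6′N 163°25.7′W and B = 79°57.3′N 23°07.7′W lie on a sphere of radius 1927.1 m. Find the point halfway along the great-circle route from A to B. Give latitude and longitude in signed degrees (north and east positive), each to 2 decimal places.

76.96°, -148.15°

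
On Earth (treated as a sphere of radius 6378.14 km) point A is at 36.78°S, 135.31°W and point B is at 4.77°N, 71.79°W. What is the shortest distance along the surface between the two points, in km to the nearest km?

8035 km

Let φ₁ = -0.6419 rad, φ₂ = 0.0833 rad, and Δλ = 1.1086 rad.
cos c = sin φ₁ sin φ₂ + cos φ₁ cos φ₂ cos Δλ = (-0.5987)(0.0832) + (0.8009)(0.9965)(0.4459) = 0.30610,
so c = arccos(0.30610) = 1.25970 rad.
Distance = R·c = 6378.14 × 1.2597 ≈ 8035 km.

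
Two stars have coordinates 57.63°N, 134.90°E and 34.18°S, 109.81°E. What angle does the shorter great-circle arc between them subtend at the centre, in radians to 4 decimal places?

Let φ₁ = 1.0058 rad, φ₂ = -0.5966 rad, and Δλ = -0.4379 rad.
Haversine: a = sin²(Δφ/2) + cos φ₁ cos φ₂ sin²(Δλ/2) = 0.5158 + (0.5354)(0.8273)(0.0472) = 0.53669.
Central angle c = 2·arcsin(√a) = 1.64424 rad.
So the angular separation is 1.6442 rad.

1.6442 rad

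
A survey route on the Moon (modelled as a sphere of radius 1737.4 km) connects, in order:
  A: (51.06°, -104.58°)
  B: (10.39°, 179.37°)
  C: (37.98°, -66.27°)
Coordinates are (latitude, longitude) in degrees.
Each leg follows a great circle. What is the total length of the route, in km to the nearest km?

5314 km

Leg A→B: central angle 1.2773 rad, distance 2219.2 km.
Leg B→C: central angle 1.7811 rad, distance 3094.6 km.
Total: 2219.2 + 3094.6 ≈ 5314 km.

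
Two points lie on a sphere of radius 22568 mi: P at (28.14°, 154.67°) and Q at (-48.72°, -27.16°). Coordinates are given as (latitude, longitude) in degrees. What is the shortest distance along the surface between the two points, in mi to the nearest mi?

62774 mi

Let φ₁ = 0.4911 rad, φ₂ = -0.8503 rad, and Δλ = 3.1097 rad.
cos c = sin φ₁ sin φ₂ + cos φ₁ cos φ₂ cos Δλ = (0.4716)(-0.7515) + (0.8818)(0.6597)(-0.9995) = -0.93589,
so c = arccos(-0.93589) = 2.78156 rad.
Distance = R·c = 22568 × 2.7816 ≈ 62774 mi.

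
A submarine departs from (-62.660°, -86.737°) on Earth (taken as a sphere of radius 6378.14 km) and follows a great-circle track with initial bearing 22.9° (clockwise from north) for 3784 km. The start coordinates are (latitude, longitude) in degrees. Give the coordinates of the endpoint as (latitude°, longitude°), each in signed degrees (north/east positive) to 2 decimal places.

Angular distance δ = d/R = 3784/6378.14 = 0.59328 rad; initial bearing θ = 0.3997 rad.
sin φ₂ = sin φ₁ cos δ + cos φ₁ sin δ cos θ = (-0.8883)(0.8291) + (0.4593)(0.5591)(0.9212) = -0.5000, so φ₂ = -30.00°.
Δλ = atan2(sin θ sin δ cos φ₁, cos δ − sin φ₁ sin φ₂) = atan2(0.0999, 0.3850) = 14.549°.
λ₂ = -86.737° + 14.549° = -72.19°.

-30.00°, -72.19°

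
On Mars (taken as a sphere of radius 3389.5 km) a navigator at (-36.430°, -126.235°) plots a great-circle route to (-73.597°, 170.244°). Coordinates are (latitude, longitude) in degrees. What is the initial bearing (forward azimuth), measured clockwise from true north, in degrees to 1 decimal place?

With φ₁ = -0.6358, φ₂ = -1.2845, Δλ = -1.1087 rad, the forward-azimuth formula gives
θ = atan2( sin Δλ cos φ₂ , cos φ₁ sin φ₂ − sin φ₁ cos φ₂ cos Δλ ) = atan2(-0.2528, -0.6971) = -160.07°.
Adding 360° brings this into [0°, 360°): 199.9°.

199.9°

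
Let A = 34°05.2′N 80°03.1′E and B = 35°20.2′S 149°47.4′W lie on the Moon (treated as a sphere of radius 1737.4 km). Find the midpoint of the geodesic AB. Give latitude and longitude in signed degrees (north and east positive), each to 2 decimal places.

-1.48°, 144.20°

The central angle between A and B is δ = 2.4339 rad.
With f = 0.5, the slerp weights are sin((1−f)δ)/sin δ = 1.4429 and sin(fδ)/sin δ = 1.4429.
Weighted sum of the unit vectors: (1.4429)·(0.1431,0.8157,0.5604) + (1.4429)·(-0.7050,-0.4105,-0.5784) = (-0.8108, 0.5848, -0.0259).
Converting back: φ = atan2(z, √(x²+y²)) = -1.48°, λ = atan2(y, x) = 144.20°.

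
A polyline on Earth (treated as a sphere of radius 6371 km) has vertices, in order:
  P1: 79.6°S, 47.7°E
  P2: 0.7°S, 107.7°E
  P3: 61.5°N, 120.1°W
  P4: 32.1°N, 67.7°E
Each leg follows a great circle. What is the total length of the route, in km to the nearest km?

31097 km

Leg P1→P2: central angle 1.4683 rad, distance 9354.8 km.
Leg P2→P3: central angle 1.9084 rad, distance 12158.4 km.
Leg P3→P4: central angle 1.5042 rad, distance 9583.4 km.
Total: 9354.8 + 12158.4 + 9583.4 ≈ 31097 km.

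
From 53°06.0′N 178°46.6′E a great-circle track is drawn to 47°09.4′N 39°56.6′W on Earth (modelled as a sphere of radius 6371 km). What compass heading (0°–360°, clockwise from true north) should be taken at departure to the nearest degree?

With φ₁ = 0.9268, φ₂ = 0.8230, Δλ = 2.4658 rad, the forward-azimuth formula gives
θ = atan2( sin Δλ cos φ₂ , cos φ₁ sin φ₂ − sin φ₁ cos φ₂ cos Δλ ) = atan2(0.4253, 0.8645) = 26.20°.
So the initial bearing is 26°.

26°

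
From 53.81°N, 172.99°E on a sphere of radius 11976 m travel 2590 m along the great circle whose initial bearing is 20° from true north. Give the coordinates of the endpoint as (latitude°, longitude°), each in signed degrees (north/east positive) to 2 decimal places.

65.14°, -176.96°

Angular distance δ = d/R = 2590/11976 = 0.21627 rad; initial bearing θ = 0.3491 rad.
sin φ₂ = sin φ₁ cos δ + cos φ₁ sin δ cos θ = (0.8071)(0.9767) + (0.5905)(0.2146)(0.9397) = 0.9073, so φ₂ = 65.14°.
Δλ = atan2(sin θ sin δ cos φ₁, cos δ − sin φ₁ sin φ₂) = atan2(0.0433, 0.2444) = 10.053°.
λ₂ = 172.990° + 10.053° = 183.04° → -176.96° after wrapping to (−180°, 180°].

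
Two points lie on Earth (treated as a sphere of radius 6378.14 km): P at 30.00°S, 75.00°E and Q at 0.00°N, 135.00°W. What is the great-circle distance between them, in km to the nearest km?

In radians: φ₁ = -0.5236, φ₂ = 0.0000, Δλ = 150.000° = 2.6180 rad.
Haversine: a = sin²(Δφ/2) + cos φ₁ cos φ₂ sin²(Δλ/2) = 0.0670 + (0.8660)(1.0000)(0.9330) = 0.87500.
Central angle c = 2·arcsin(√a) = 2.41886 rad.
Distance = R·c = 6378.14 × 2.4189 ≈ 15428 km.

15428 km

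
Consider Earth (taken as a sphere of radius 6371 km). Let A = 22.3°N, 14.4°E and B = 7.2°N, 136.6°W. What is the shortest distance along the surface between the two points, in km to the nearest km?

Let φ₁ = 0.3892 rad, φ₂ = 0.1257 rad, and Δλ = -2.6354 rad.
cos c = sin φ₁ sin φ₂ + cos φ₁ cos φ₂ cos Δλ = (0.3795)(0.1253) + (0.9252)(0.9921)(-0.8746) = -0.75527,
so c = arccos(-0.75527) = 2.42686 rad.
Distance = R·c = 6371 × 2.4269 ≈ 15462 km.

15462 km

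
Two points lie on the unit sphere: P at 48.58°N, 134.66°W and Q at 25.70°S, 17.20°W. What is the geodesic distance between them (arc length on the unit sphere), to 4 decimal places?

2.2144

With latitudes φ₁ = 48.580°, φ₂ = -25.700° and longitude difference Δλ = 117.460°:
cos c = sin φ₁ sin φ₂ + cos φ₁ cos φ₂ cos Δλ = (0.7499)(-0.4337) + (0.6616)(0.9011)(-0.4611) = -0.60008,
so c = arccos(-0.60008) = 2.21440 rad.
On the unit sphere the arc length equals the central angle: 2.2144.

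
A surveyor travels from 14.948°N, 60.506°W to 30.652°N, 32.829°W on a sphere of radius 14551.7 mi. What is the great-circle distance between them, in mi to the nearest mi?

7574 mi

With latitudes φ₁ = 14.948°, φ₂ = 30.652° and longitude difference Δλ = 27.677°:
Haversine: a = sin²(Δφ/2) + cos φ₁ cos φ₂ sin²(Δλ/2) = 0.0187 + (0.9662)(0.8603)(0.0572) = 0.06621.
Central angle c = 2·arcsin(√a) = 0.52050 rad.
Distance = R·c = 14551.7 × 0.5205 ≈ 7574 mi.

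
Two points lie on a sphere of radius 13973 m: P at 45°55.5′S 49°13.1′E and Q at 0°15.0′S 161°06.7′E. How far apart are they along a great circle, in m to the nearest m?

25570 m

In radians: φ₁ = -0.8015, φ₂ = -0.0044, Δλ = 111.893° = 1.9529 rad.
cos c = sin φ₁ sin φ₂ + cos φ₁ cos φ₂ cos Δλ = (-0.7184)(-0.0044) + (0.6956)(1.0000)(-0.3729) = -0.25624,
so c = arccos(-0.25624) = 1.82992 rad.
Distance = R·c = 13973 × 1.8299 ≈ 25570 m.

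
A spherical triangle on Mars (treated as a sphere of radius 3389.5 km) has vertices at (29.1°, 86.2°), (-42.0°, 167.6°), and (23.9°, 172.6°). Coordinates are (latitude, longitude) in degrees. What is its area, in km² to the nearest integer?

12029643 km²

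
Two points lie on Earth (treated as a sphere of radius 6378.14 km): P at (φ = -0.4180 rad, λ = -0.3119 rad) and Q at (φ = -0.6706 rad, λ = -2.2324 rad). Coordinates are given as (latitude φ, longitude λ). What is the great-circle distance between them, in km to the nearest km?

9974 km

Let φ₁ = -0.4180 rad, φ₂ = -0.6706 rad, and Δλ = -1.9205 rad.
cos c = sin φ₁ sin φ₂ + cos φ₁ cos φ₂ cos Δλ = (-0.4059)(-0.6215) + (0.9139)(0.7834)(-0.3426) = 0.00696,
so c = arccos(0.00696) = 1.56384 rad.
Distance = R·c = 6378.14 × 1.5638 ≈ 9974 km.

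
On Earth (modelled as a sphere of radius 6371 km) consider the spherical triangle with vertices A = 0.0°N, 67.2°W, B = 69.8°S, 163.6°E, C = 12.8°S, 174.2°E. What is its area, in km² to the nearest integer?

58197404 km²

Side lengths (central angles): a = 1.0017, b = 2.0565, c = 1.7908 rad; semiperimeter s = 2.4245.
By l'Huilier's theorem, tan(E/4) = √[tan(s/2) tan((s−a)/2) tan((s−b)/2) tan((s−c)/2)], giving spherical excess E = 1.4338 rad.
Area = E·R² = 1.4338 × (6371)² ≈ 58197404 km².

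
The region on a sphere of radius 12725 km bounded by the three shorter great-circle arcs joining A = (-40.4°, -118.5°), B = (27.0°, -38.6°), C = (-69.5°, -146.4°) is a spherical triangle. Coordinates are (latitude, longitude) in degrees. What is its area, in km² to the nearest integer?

Side lengths (central angles): a = 2.1184, b = 0.5684, c = 1.7470 rad; semiperimeter s = 2.2169.
By l'Huilier's theorem, tan(E/4) = √[tan(s/2) tan((s−a)/2) tan((s−b)/2) tan((s−c)/2)], giving spherical excess E = 0.6344 rad.
Area = E·R² = 0.6344 × (12725)² ≈ 102724451 km².

102724451 km²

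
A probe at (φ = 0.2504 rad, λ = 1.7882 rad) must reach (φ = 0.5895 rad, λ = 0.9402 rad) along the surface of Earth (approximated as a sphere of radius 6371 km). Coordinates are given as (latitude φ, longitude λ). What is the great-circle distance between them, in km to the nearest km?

5326 km

Let φ₁ = 0.2504 rad, φ₂ = 0.5895 rad, and Δλ = -0.8480 rad.
cos c = sin φ₁ sin φ₂ + cos φ₁ cos φ₂ cos Δλ = (0.2478)(0.5559) + (0.9688)(0.8312)(0.6615) = 0.67045,
so c = arccos(0.67045) = 0.83598 rad.
Distance = R·c = 6371 × 0.8360 ≈ 5326 km.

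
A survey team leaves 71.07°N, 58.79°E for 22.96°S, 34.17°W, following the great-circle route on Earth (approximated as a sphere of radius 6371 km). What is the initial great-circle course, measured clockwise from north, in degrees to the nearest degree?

Δλ = -92.960° = -1.6225 rad.
y = sin Δλ · cos φ₂ = (-0.9987)(0.9208) = -0.9195
x = cos φ₁ sin φ₂ − sin φ₁ cos φ₂ cos Δλ = (0.3244)(-0.3901) − (0.9459)(0.9208)(-0.0516) = -0.0816
θ = atan2(y, x) = -95.07°; adding 360° gives 265°.

265°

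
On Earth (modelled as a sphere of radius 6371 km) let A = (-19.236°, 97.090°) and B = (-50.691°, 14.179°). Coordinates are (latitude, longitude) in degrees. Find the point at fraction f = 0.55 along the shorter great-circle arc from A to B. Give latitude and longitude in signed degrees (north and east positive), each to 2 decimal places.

-44.36°, 61.27°

The central angle between A and B is δ = 1.2358 rad.
With f = 0.55, the slerp weights are sin((1−f)δ)/sin δ = 0.5590 and sin(fδ)/sin δ = 0.6656.
Weighted sum of the unit vectors: (0.5590)·(-0.1165,0.9369,-0.3295) + (0.6656)·(0.6142,0.1552,-0.7737) = (0.3436, 0.6270, -0.6991).
Converting back: φ = atan2(z, √(x²+y²)) = -44.36°, λ = atan2(y, x) = 61.27°.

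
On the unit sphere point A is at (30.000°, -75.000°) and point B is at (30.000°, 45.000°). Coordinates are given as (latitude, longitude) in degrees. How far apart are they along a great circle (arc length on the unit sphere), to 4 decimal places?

In radians: φ₁ = 0.5236, φ₂ = 0.5236, Δλ = 120.000° = 2.0944 rad.
cos c = sin φ₁ sin φ₂ + cos φ₁ cos φ₂ cos Δλ = (0.5000)(0.5000) + (0.8660)(0.8660)(-0.5000) = -0.12500,
so c = arccos(-0.12500) = 1.69612 rad.
On the unit sphere the arc length equals the central angle: 1.6961.

1.6961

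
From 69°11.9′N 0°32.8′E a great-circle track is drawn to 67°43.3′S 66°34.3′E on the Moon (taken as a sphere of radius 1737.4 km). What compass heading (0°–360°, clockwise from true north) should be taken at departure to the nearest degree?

144°

Δλ = 66.025° = 1.1524 rad.
y = sin Δλ · cos φ₂ = (0.9137)(0.3791) = 0.3464
x = cos φ₁ sin φ₂ − sin φ₁ cos φ₂ cos Δλ = (0.3551)(-0.9254) − (0.9348)(0.3791)(0.4063) = -0.4726
θ = atan2(y, x) = 143.76°, so the bearing is 144°.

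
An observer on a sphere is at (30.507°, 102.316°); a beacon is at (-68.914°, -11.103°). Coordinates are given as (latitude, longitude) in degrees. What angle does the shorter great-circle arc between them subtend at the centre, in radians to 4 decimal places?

2.2104 rad

In radians: φ₁ = 0.5324, φ₂ = -1.2028, Δλ = -113.419° = -1.9795 rad.
cos c = sin φ₁ sin φ₂ + cos φ₁ cos φ₂ cos Δλ = (0.5076)(-0.9330) + (0.8616)(0.3598)(-0.3975) = -0.59685,
so c = arccos(-0.59685) = 2.21036 rad.
So the angular separation is 2.2104 rad.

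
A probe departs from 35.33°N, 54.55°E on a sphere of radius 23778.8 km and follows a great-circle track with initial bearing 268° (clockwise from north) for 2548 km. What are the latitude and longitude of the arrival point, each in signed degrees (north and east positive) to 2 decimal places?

34.88°, 47.06°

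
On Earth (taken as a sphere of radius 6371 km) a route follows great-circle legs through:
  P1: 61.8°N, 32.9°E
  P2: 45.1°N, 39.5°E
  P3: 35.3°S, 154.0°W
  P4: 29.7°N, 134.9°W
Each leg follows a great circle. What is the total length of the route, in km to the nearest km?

Leg P1→P2: central angle 0.2991 rad, distance 1905.4 km.
Leg P2→P3: central angle 2.8939 rad, distance 18437.3 km.
Leg P3→P4: central angle 1.1771 rad, distance 7499.4 km.
Total: 1905.4 + 18437.3 + 7499.4 ≈ 27842 km.

27842 km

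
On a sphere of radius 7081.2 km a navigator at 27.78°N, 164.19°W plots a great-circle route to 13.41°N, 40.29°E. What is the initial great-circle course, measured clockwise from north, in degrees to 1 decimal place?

Δλ = -155.520° = -2.7143 rad.
y = sin Δλ · cos φ₂ = (-0.4144)(0.9727) = -0.4031
x = cos φ₁ sin φ₂ − sin φ₁ cos φ₂ cos Δλ = (0.8847)(0.2319) − (0.4661)(0.9727)(-0.9101) = 0.6178
θ = atan2(y, x) = -33.12°; adding 360° gives 326.9°.

326.9°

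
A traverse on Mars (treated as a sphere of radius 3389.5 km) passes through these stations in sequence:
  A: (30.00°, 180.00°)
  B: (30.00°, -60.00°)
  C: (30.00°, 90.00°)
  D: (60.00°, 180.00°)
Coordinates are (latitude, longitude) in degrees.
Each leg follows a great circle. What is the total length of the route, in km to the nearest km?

16273 km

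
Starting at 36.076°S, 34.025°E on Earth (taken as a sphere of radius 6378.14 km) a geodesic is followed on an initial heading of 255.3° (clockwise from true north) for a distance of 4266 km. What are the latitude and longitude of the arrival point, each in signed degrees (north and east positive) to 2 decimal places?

-36.10°, -13.90°

Angular distance δ = d/R = 4266/6378.14 = 0.66885 rad; initial bearing θ = 4.4558 rad.
sin φ₂ = sin φ₁ cos δ + cos φ₁ sin δ cos θ = (-0.5889)(0.7845) + (0.8082)(0.6201)(-0.2538) = -0.5892, so φ₂ = -36.10°.
Δλ = atan2(sin θ sin δ cos φ₁, cos δ − sin φ₁ sin φ₂) = atan2(-0.4848, 0.4376) = -47.927°.
λ₂ = 34.025° − 47.927° = -13.90°.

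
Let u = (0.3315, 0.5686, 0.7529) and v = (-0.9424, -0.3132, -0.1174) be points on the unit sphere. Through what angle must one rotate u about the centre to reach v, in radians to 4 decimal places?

u·v = -0.5789; |u| = 1.0000, |v| = 1.0000.
cos θ = (u·v)/(|u||v|) = -0.5789, so θ = 2.1881 rad.

2.1881 rad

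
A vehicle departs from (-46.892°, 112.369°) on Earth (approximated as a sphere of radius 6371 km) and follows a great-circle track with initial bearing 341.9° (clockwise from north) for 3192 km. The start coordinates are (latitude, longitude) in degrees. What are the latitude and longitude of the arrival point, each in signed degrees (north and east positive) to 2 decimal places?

Angular distance δ = d/R = 3192/6371 = 0.50102 rad; initial bearing θ = 5.9673 rad.
sin φ₂ = sin φ₁ cos δ + cos φ₁ sin δ cos θ = (-0.7301)(0.8771) + (0.6834)(0.4803)(0.9505) = -0.3283, so φ₂ = -19.17°.
Δλ = atan2(sin θ sin δ cos φ₁, cos δ − sin φ₁ sin φ₂) = atan2(-0.1020, 0.6374) = -9.090°.
λ₂ = 112.369° − 9.090° = 103.28°.

-19.17°, 103.28°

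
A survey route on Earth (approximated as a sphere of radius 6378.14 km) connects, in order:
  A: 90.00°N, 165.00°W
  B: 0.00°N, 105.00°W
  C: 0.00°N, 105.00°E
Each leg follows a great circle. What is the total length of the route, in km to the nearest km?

26717 km

Leg A→B: central angle 1.5708 rad, distance 10018.8 km.
Leg B→C: central angle 2.6180 rad, distance 16697.9 km.
Total: 10018.8 + 16697.9 ≈ 26717 km.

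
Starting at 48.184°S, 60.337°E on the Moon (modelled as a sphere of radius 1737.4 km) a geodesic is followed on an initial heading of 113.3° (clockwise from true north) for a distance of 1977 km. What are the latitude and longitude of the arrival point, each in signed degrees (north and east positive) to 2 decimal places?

Angular distance δ = d/R = 1977/1737.4 = 1.13791 rad; initial bearing θ = 1.9775 rad.
sin φ₂ = sin φ₁ cos δ + cos φ₁ sin δ cos θ = (-0.7453)(0.4195) + (0.6667)(0.9078)(-0.3955) = -0.5520, so φ₂ = -33.51°.
Δλ = atan2(sin θ sin δ cos φ₁, cos δ − sin φ₁ sin φ₂) = atan2(0.5559, 0.0081) = 89.169°.
λ₂ = 60.337° + 89.169° = 149.51°.

-33.51°, 149.51°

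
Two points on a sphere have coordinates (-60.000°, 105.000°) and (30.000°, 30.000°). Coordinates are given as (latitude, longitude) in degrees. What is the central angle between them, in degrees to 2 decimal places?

With latitudes φ₁ = -60.000°, φ₂ = 30.000° and longitude difference Δλ = -75.000°:
Haversine: a = sin²(Δφ/2) + cos φ₁ cos φ₂ sin²(Δλ/2) = 0.5000 + (0.5000)(0.8660)(0.3706) = 0.66047.
Central angle c = 2·arcsin(√a) = 1.89752 rad.
So the angular separation is 108.72°.

108.72°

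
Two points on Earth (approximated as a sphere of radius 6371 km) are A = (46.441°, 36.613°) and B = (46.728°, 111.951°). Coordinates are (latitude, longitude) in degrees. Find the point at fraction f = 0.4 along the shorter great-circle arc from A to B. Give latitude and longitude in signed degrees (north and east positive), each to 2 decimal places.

The central angle between A and B is δ = 0.8669 rad.
With f = 0.4, the slerp weights are sin((1−f)δ)/sin δ = 0.6520 and sin(fδ)/sin δ = 0.4458.
Weighted sum of the unit vectors: (0.6520)·(0.5531,0.4110,0.7247) + (0.4458)·(-0.2562,0.6358,0.7281) = (0.2464, 0.5514, 0.7970).
Converting back: φ = atan2(z, √(x²+y²)) = 52.85°, λ = atan2(y, x) = 65.92°.

52.85°, 65.92°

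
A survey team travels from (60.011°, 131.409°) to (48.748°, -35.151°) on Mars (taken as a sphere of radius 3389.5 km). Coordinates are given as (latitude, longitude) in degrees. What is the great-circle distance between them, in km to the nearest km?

With latitudes φ₁ = 60.011°, φ₂ = 48.748° and longitude difference Δλ = -166.560°:
cos c = sin φ₁ sin φ₂ + cos φ₁ cos φ₂ cos Δλ = (0.8661)(0.7518) + (0.4998)(0.6594)(-0.9726) = 0.33061,
so c = arccos(0.33061) = 1.23384 rad.
Distance = R·c = 3389.5 × 1.2338 ≈ 4182 km.

4182 km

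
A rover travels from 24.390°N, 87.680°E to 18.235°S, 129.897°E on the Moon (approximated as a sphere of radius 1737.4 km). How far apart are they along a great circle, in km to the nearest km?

In radians: φ₁ = 0.4257, φ₂ = -0.3183, Δλ = 42.217° = 0.7368 rad.
cos c = sin φ₁ sin φ₂ + cos φ₁ cos φ₂ cos Δλ = (0.4129)(-0.3129) + (0.9108)(0.9498)(0.7406) = 0.51142,
so c = arccos(0.51142) = 1.03396 rad.
Distance = R·c = 1737.4 × 1.0340 ≈ 1796 km.

1796 km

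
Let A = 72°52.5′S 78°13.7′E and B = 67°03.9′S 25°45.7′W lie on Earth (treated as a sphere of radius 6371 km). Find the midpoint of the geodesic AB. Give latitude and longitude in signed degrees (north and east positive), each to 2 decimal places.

The central angle between A and B is δ = 0.5503 rad.
With f = 0.5, the slerp weights are sin((1−f)δ)/sin δ = 0.5195 and sin(fδ)/sin δ = 0.5195.
Weighted sum of the unit vectors: (0.5195)·(0.0601,0.2883,-0.9557) + (0.5195)·(0.3510,-0.1694,-0.9209) = (0.2135, 0.0618, -0.9750).
Converting back: φ = atan2(z, √(x²+y²)) = -77.16°, λ = atan2(y, x) = 16.13°.

-77.16°, 16.13°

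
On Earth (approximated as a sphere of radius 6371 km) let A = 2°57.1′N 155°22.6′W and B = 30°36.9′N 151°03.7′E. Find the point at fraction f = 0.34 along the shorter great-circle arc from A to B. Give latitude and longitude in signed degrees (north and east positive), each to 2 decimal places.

13.87°, -171.82°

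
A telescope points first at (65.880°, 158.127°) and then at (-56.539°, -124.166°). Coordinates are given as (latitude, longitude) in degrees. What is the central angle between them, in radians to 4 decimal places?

2.3652 rad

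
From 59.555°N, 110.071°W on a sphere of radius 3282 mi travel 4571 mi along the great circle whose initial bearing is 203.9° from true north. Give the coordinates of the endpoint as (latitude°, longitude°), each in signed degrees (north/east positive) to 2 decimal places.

Angular distance δ = d/R = 4571/3282 = 1.39275 rad; initial bearing θ = 3.5587 rad.
sin φ₂ = sin φ₁ cos δ + cos φ₁ sin δ cos θ = (0.8621)(0.1771) + (0.5067)(0.9842)(-0.9143) = -0.3033, so φ₂ = -17.65°.
Δλ = atan2(sin θ sin δ cos φ₁, cos δ − sin φ₁ sin φ₂) = atan2(-0.2020, 0.4385) = -24.736°.
λ₂ = -110.071° − 24.736° = -134.81°.

-17.65°, -134.81°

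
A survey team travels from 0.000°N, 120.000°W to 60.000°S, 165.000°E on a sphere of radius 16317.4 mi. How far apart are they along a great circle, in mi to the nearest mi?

23514 mi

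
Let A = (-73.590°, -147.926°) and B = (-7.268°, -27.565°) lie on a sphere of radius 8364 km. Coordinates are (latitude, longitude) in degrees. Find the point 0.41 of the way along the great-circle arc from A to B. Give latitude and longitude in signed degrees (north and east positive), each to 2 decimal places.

-58.31°, -49.56°

The central angle between A and B is δ = 1.5911 rad.
With f = 0.41, the slerp weights are sin((1−f)δ)/sin δ = 0.8070 and sin(fδ)/sin δ = 0.6072.
Weighted sum of the unit vectors: (0.8070)·(-0.2394,-0.1500,-0.9593) + (0.6072)·(0.8794,-0.4590,-0.1265) = (0.3407, -0.3998, -0.8509).
Converting back: φ = atan2(z, √(x²+y²)) = -58.31°, λ = atan2(y, x) = -49.56°.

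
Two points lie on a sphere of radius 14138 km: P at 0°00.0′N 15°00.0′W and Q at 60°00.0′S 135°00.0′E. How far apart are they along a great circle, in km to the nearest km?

With latitudes φ₁ = 0.000°, φ₂ = -60.000° and longitude difference Δλ = 150.000°:
cos c = sin φ₁ sin φ₂ + cos φ₁ cos φ₂ cos Δλ = (0.0000)(-0.8660) + (1.0000)(0.5000)(-0.8660) = -0.43301,
so c = arccos(-0.43301) = 2.01863 rad.
Distance = R·c = 14138 × 2.0186 ≈ 28539 km.

28539 km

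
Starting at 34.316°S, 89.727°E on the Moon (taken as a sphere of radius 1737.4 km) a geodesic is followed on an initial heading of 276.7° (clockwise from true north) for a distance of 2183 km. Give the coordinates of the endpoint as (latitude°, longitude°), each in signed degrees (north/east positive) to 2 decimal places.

-4.74°, 18.33°

Angular distance δ = d/R = 2183/1737.4 = 1.25648 rad; initial bearing θ = 4.8293 rad.
sin φ₂ = sin φ₁ cos δ + cos φ₁ sin δ cos θ = (-0.5638)(0.3092) + (0.8259)(0.9510)(0.1167) = -0.0827, so φ₂ = -4.74°.
Δλ = atan2(sin θ sin δ cos φ₁, cos δ − sin φ₁ sin φ₂) = atan2(-0.7801, 0.2626) = -71.398°.
λ₂ = 89.727° − 71.398° = 18.33°.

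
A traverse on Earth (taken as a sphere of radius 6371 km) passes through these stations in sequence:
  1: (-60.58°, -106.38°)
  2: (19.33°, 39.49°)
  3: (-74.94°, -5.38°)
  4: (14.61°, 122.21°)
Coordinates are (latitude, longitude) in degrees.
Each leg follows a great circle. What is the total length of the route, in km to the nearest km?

Leg 1→2: central angle 2.3077 rad, distance 14702.4 km.
Leg 2→3: central angle 1.7172 rad, distance 10940.2 km.
Leg 3→4: central angle 1.9790 rad, distance 12608.1 km.
Total: 14702.4 + 10940.2 + 12608.1 ≈ 38251 km.

38251 km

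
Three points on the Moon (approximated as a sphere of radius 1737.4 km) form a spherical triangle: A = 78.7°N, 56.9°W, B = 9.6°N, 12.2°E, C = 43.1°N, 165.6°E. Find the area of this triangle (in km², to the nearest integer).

Side lengths (central angles): a = 2.1291, b = 0.9709, c = 1.3362 rad; semiperimeter s = 2.2181.
By l'Huilier's theorem, tan(E/4) = √[tan(s/2) tan((s−a)/2) tan((s−b)/2) tan((s−c)/2)], giving spherical excess E = 0.6902 rad.
Area = E·R² = 0.6902 × (1737.4)² ≈ 2083440 km².

2083440 km²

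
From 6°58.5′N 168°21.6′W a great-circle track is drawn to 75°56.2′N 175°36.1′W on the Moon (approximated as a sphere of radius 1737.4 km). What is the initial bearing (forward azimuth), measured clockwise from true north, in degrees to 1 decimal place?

Δλ = -7.242° = -0.1264 rad.
y = sin Δλ · cos φ₂ = (-0.1261)(0.2430) = -0.0306
x = cos φ₁ sin φ₂ − sin φ₁ cos φ₂ cos Δλ = (0.9926)(0.9700) − (0.1214)(0.2430)(0.9920) = 0.9336
θ = atan2(y, x) = -1.88°; adding 360° gives 358.1°.

358.1°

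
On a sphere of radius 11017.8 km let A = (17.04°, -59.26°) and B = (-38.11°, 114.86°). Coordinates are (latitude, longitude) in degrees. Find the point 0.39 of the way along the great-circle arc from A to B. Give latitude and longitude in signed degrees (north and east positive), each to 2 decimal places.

-43.09°, -44.01°

The central angle between A and B is δ = 2.7630 rad.
With f = 0.39, the slerp weights are sin((1−f)δ)/sin δ = 2.6877 and sin(fδ)/sin δ = 2.3830.
Weighted sum of the unit vectors: (2.6877)·(0.4887,-0.8218,0.2930) + (2.3830)·(-0.3308,0.7139,-0.6172) = (0.5252, -0.5074, -0.6831).
Converting back: φ = atan2(z, √(x²+y²)) = -43.09°, λ = atan2(y, x) = -44.01°.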